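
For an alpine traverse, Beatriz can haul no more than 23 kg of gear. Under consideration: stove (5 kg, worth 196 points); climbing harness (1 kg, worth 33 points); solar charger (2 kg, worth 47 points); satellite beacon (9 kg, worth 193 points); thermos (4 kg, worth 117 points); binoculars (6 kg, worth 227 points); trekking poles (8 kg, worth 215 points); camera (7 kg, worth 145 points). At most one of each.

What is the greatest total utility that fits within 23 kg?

755

Filling by ratio: stove + climbing harness + solar charger + thermos + binoculars for 620, with 5 kg left unused.
Replace climbing harness and solar charger with trekking poles: the trade gains 135 net, giving 755 at 23 kg.
Nothing else within 23 kg beats 755.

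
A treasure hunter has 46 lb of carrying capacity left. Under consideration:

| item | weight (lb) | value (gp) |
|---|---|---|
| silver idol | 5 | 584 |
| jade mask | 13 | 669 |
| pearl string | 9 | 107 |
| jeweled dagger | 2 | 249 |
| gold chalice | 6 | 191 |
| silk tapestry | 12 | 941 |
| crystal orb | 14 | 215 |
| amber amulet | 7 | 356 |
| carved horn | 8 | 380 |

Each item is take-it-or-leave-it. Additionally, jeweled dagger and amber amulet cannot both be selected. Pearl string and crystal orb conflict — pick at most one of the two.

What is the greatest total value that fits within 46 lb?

3014

By value per lb: jeweled dagger 124.50, silver idol 116.80, silk tapestry 78.42 lead.
Taking silver idol + jade mask + jeweled dagger + gold chalice + silk tapestry + carved horn: 46 lb used, 3014 in value.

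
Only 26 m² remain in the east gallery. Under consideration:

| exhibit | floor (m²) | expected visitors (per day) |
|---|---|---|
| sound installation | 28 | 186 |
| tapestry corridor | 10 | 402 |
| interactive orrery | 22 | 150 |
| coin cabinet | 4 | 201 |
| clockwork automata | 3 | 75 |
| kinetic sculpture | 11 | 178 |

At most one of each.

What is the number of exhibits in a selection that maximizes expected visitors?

3

Best achievable expected visitors is 781.
For example tapestry corridor + coin cabinet + kinetic sculpture achieves it, using 25 m².
Every optimal selection uses 3 exhibits.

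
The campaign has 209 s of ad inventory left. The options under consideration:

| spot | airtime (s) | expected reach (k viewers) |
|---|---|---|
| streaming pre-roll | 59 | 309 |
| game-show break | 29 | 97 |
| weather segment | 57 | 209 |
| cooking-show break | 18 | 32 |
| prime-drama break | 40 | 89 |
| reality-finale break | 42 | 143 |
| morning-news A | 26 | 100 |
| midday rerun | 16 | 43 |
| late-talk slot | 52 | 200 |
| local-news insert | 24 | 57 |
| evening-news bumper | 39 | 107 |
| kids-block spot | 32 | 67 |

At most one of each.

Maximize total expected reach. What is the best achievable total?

Ranking by ratio (expected reach/s): streaming pre-roll 5.24, morning-news A 3.85, late-talk slot 3.85.
A density-first pass picks streaming pre-roll + weather segment + morning-news A + late-talk slot — 818 at 194 s.
The 57 s tied up in weather segment is better spent on game-show break + reality-finale break — total rises to 849 (208 s).
The closest alternative, streaming pre-roll + weather segment + late-talk slot + evening-news bumper, reaches only 825.

849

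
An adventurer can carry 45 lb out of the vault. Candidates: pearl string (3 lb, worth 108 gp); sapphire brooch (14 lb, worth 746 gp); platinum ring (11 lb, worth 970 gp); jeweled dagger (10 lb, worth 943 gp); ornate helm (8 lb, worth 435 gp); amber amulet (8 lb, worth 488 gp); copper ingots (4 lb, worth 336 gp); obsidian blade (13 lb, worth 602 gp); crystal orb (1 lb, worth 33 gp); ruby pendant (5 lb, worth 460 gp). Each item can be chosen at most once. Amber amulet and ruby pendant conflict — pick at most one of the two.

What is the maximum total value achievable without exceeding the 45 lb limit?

3488

Density check — jeweled dagger 94.30, ruby pendant 92.00, platinum ring 88.18, copper ingots 84.00 are the best per lb.
Best packing: sapphire brooch + platinum ring + jeweled dagger + copper ingots + crystal orb + ruby pendant — 45 lb, 3488 total.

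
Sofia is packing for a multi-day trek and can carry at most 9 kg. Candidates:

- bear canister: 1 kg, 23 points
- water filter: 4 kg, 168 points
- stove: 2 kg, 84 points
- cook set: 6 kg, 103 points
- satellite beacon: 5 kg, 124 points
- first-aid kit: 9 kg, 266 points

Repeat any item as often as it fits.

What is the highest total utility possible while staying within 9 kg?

359

Taking bear canister + 2×water filter: 9 kg used, 359 in utility.
That's the maximum — no swap from here does better than 359.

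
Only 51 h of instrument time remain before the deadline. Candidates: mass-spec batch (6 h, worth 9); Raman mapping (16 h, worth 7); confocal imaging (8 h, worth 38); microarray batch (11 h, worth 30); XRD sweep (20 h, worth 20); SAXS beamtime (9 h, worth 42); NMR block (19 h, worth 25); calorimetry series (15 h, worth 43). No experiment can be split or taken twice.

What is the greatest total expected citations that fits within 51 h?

162

Ranking by ratio (expected citations/h): confocal imaging 4.75, SAXS beamtime 4.67, calorimetry series 2.87, microarray batch 2.73.
Taking mass-spec batch + confocal imaging + microarray batch + SAXS beamtime + calorimetry series: 49 h used, 162 in expected citations.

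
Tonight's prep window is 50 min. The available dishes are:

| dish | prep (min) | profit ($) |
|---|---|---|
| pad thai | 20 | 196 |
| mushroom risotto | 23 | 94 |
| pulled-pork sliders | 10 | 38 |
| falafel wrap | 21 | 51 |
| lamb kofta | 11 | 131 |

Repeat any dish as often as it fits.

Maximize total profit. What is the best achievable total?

524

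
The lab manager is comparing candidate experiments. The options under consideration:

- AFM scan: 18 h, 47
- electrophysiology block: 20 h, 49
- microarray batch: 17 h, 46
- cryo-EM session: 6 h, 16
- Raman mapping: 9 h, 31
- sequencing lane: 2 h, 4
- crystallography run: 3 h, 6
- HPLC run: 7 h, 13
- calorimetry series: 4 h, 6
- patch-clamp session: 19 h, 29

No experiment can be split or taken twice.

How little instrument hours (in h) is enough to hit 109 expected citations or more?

Minimise h subject to total expected citations ≥ 109.
AFM scan + microarray batch + cryo-EM session: 109 expected citations at 41 h.
No combination under 41 h hits 109.

41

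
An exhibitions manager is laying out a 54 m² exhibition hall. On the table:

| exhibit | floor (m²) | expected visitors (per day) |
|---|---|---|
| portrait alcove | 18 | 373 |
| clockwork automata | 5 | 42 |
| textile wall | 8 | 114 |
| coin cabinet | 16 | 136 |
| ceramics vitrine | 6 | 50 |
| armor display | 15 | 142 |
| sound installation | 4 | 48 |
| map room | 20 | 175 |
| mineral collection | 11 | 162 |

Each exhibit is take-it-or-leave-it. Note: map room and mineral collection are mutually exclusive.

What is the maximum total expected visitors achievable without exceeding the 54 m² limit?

Greedy by ratio would take portrait alcove + clockwork automata + textile wall + ceramics vitrine + sound installation + mineral collection: 52 m² used, total 789.
Dropping clockwork automata and ceramics vitrine and sound installation frees 15 m²; slotting in armor display (15 m²) lifts the total to 791 at 52 m².
No other feasible combination exceeds 791.

791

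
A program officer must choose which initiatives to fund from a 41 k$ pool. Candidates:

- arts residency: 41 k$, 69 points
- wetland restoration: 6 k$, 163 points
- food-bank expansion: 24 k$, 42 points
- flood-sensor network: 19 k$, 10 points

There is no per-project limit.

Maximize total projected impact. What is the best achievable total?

6×wetland restoration uses 36 of the 41 k$ and totals 978.
Nothing else within 41 k$ beats 978.

978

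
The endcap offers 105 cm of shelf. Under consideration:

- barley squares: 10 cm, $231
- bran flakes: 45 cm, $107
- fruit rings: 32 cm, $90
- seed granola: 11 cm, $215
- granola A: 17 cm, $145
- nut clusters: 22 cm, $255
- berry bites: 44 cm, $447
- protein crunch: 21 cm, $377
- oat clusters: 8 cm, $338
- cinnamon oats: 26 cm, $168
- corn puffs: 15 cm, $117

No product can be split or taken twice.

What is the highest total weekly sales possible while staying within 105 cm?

Ranking by ratio (weekly sales/cm): oat clusters 42.25, barley squares 23.10, seed granola 19.55.
Best packing: barley squares + seed granola + granola A + nut clusters + protein crunch + oat clusters + corn puffs — 104 cm, 1678 total.

1678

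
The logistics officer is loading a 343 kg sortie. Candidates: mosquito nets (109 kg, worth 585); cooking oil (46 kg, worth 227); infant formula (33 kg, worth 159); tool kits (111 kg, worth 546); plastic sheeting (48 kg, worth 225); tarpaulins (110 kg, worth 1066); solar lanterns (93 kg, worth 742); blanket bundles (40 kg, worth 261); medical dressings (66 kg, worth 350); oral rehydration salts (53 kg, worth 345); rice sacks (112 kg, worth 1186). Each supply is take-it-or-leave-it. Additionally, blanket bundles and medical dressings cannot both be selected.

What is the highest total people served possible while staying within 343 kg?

2994

By people served per kg: rice sacks 10.59, tarpaulins 9.69, solar lanterns 7.98 lead.
The ratio ordering already packs tightly: tarpaulins + solar lanterns + rice sacks, 315 kg, 2994.
Every other selection either busts 343 kg or breaks a pairing rule or fails to beat 2994.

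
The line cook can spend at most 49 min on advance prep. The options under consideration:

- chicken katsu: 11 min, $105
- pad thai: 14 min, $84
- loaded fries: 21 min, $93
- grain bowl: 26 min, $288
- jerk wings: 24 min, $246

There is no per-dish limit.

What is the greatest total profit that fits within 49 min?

Density check — grain bowl 11.08, jerk wings 10.25, chicken katsu 9.55, pad thai 6.00 are the best per min.
2×chicken katsu + grain bowl uses 48 of the 49 min and totals 498.
That's the maximum — no swap from here does better than 498.

498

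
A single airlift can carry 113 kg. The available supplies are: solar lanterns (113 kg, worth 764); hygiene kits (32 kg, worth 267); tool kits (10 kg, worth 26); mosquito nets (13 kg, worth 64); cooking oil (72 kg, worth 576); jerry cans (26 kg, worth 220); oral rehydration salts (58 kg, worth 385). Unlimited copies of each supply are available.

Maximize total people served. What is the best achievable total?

Taking the top-ratio supplies first gives 4×jerry cans for 880 (104 kg).
Replace jerry cans with hygiene kits: the trade gains 47 net, giving 927 at 110 kg.

927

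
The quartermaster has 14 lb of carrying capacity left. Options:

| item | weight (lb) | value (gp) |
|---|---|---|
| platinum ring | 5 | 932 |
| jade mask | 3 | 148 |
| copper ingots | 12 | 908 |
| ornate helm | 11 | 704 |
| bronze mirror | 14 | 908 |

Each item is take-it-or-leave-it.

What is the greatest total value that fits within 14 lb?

By value per lb: platinum ring 186.40, copper ingots 75.67, bronze mirror 64.86 lead.
Taking platinum ring + jade mask: 8 lb used, 1080 in value.
An exhaustive check of the 32 subsets confirms 1080.

1080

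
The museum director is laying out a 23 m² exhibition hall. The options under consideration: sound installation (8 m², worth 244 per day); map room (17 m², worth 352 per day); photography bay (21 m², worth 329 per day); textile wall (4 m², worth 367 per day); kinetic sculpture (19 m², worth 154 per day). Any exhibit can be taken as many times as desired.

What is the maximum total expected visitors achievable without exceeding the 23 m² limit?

Density check — textile wall 91.75, sound installation 30.50, map room 20.71, photography bay 15.67 are the best per m².
Best packing: 5×textile wall — 20 m², 1835 total.

1835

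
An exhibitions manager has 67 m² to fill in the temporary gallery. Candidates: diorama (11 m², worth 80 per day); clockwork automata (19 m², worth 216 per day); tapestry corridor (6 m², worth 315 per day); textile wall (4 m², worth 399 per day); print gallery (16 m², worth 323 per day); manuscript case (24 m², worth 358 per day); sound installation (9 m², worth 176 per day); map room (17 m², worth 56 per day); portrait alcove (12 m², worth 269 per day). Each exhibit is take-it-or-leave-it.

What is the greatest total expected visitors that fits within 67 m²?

1698

The ratio ordering already packs tightly: clockwork automata + tapestry corridor + textile wall + print gallery + sound installation + portrait alcove, 66 m², 1698.
The closest alternative, tapestry corridor + textile wall + print gallery + manuscript case + portrait alcove, reaches only 1664.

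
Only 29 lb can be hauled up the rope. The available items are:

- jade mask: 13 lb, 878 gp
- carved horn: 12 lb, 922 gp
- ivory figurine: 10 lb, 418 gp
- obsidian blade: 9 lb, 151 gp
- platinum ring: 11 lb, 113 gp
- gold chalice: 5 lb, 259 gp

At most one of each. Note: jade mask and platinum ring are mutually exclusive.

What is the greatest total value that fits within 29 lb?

1800

By value per lb: carved horn 76.83, jade mask 67.54, gold chalice 51.80, ivory figurine 41.80 lead.
Best packing: jade mask + carved horn — 25 lb, 1800 total.
The closest alternative, carved horn + ivory figurine + gold chalice, reaches only 1599.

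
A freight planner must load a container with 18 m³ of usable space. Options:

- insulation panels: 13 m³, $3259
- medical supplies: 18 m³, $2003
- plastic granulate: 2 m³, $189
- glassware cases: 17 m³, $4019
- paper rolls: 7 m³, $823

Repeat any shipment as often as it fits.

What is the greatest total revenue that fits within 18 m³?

Density check — insulation panels 250.69, glassware cases 236.41, paper rolls 117.57, medical supplies 111.28 are the best per m³.
Greedy by ratio would take insulation panels + 2×plastic granulate: 17 m³ used, total 3637.
Dropping insulation panels and 2×plastic granulate frees 17 m³; slotting in glassware cases (17 m³) lifts the total to 4019 at 17 m³.

4019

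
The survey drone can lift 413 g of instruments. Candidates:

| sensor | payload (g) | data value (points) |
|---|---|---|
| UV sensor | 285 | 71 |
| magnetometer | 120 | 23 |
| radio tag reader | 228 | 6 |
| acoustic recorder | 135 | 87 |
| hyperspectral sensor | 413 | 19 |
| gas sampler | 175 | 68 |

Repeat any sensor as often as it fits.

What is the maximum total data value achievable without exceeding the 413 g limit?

Best packing: 3×acoustic recorder — 405 g, 261 total.
Every other selection either busts 413 g or fails to beat 261.

261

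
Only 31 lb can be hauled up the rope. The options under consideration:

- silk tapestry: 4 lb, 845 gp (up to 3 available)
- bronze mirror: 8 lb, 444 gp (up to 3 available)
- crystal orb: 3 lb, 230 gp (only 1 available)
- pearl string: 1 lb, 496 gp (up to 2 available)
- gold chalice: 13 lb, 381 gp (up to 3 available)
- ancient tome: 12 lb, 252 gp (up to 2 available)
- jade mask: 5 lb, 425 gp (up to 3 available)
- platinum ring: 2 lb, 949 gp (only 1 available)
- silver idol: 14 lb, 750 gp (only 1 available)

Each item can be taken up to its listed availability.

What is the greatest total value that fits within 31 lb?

5751

The ratio ordering already packs tightly: 3×silk tapestry + 2×pearl string + 3×jade mask + platinum ring, 31 lb, 5751.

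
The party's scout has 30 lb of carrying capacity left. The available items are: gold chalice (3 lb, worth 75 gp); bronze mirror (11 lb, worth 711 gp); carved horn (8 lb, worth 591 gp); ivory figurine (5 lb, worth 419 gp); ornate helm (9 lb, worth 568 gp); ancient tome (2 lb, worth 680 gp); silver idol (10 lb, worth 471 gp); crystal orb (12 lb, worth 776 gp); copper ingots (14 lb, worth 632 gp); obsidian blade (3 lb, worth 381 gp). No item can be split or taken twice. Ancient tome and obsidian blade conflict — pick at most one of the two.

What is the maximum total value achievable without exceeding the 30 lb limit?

2586

Ranking by ratio (value/lb): ancient tome 340.00, obsidian blade 127.00, ivory figurine 83.80.
Best packing: bronze mirror + ivory figurine + ancient tome + crystal orb — 30 lb, 2586 total.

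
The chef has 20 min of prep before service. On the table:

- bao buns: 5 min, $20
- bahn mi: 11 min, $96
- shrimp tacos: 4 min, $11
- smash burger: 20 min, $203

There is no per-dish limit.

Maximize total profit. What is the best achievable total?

203

The ratio ordering already packs tightly: smash burger, 20 min, 203.
Every other selection either busts 20 min or fails to beat 203.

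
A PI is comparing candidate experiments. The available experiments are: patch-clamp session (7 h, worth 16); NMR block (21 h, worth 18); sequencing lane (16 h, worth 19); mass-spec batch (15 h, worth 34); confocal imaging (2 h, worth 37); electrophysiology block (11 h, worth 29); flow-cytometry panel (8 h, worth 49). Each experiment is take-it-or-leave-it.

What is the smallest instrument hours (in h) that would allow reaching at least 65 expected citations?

Look for the lowest-instrument combination reaching 65.
confocal imaging + flow-cytometry panel reaches 86 using 10 h.
No combination under 10 h hits 65.

10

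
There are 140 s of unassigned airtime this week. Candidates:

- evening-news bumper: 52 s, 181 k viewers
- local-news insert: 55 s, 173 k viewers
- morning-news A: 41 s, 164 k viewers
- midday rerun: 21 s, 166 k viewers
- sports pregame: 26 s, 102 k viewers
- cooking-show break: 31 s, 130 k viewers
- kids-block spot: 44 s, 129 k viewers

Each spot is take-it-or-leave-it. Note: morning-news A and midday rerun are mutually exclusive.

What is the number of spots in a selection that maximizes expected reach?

4

Best achievable expected reach is 579.
One optimal bundle: evening-news bumper + midday rerun + sports pregame + cooking-show break (130 s).
Any selection reaching 579 contains exactly 4 spots.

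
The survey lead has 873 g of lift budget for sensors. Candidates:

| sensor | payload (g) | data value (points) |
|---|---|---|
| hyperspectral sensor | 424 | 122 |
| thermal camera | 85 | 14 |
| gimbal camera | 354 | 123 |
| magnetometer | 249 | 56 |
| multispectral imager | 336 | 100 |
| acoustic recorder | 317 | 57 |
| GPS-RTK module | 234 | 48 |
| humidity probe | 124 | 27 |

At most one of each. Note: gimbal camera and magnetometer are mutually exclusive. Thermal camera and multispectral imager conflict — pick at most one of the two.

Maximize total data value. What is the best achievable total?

By data value per g: gimbal camera 0.35, multispectral imager 0.30, hyperspectral sensor 0.29 lead.
A density-first pass picks gimbal camera + multispectral imager + humidity probe — 250 at 814 g.
Dropping multispectral imager and humidity probe frees 460 g; slotting in hyperspectral sensor + thermal camera (509 g) lifts the total to 259 at 863 g.

259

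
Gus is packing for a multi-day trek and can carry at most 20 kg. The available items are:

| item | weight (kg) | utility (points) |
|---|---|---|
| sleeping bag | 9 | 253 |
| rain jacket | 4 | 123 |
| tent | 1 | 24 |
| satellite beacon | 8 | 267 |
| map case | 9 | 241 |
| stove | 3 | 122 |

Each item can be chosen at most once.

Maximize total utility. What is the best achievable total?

642

By utility per kg: stove 40.67, satellite beacon 33.38, rain jacket 30.75 lead.
The ratio heuristic lands on rain jacket + tent + satellite beacon + stove (536) but leaves 4 kg idle.
The 5 kg tied up in rain jacket and tent is better spent on sleeping bag — total rises to 642 (20 kg).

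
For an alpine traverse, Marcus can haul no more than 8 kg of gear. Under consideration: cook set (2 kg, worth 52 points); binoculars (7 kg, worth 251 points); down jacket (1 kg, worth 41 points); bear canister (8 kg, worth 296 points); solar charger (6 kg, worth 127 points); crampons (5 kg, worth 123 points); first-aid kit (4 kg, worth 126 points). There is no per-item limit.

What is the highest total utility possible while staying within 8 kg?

The ratio ordering already packs tightly: 8×down jacket, 8 kg, 328.

328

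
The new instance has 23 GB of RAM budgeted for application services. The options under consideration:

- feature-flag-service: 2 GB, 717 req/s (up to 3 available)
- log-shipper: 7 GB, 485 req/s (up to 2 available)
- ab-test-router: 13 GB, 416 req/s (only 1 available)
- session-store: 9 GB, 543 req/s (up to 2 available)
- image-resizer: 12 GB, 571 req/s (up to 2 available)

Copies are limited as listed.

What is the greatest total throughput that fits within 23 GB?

3179

Ranking by ratio (throughput/GB): feature-flag-service 358.50, log-shipper 69.29, session-store 60.33.
Taking the top-ratio services first gives 3×feature-flag-service + 2×log-shipper for 3121 (20 GB).
The 7 GB tied up in log-shipper is better spent on session-store — total rises to 3179 (22 GB).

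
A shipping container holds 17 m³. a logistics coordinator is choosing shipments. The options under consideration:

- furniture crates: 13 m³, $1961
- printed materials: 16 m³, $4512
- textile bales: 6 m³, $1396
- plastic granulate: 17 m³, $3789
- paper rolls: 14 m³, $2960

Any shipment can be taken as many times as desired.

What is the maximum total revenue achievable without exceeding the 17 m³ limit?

4512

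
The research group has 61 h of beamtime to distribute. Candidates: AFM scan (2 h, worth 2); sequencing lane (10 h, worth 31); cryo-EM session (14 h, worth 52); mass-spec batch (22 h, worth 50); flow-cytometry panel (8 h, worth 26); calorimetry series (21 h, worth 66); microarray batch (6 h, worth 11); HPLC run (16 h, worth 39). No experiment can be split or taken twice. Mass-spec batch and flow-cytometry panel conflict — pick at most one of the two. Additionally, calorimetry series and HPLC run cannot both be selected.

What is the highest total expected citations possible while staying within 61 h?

188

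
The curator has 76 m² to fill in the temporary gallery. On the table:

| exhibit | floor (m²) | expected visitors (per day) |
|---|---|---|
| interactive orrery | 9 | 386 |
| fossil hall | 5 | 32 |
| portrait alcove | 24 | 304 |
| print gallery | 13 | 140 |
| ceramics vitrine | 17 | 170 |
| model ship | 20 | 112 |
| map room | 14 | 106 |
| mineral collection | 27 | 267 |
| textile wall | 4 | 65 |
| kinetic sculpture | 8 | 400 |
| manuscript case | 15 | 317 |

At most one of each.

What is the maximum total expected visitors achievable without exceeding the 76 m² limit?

1612

Ranking by ratio (expected visitors/m²): kinetic sculpture 50.00, interactive orrery 42.89, manuscript case 21.13.
The ratio ordering already packs tightly: interactive orrery + portrait alcove + print gallery + textile wall + kinetic sculpture + manuscript case, 73 m², 1612.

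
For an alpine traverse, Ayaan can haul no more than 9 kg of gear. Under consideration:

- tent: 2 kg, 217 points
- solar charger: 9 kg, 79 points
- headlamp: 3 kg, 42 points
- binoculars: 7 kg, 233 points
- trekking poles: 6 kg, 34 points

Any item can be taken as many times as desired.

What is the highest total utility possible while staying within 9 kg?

By utility per kg: tent 108.50, binoculars 33.29, headlamp 14.00 lead.
Best packing: 4×tent — 8 kg, 868 total.
Nothing else within 9 kg beats 868.

868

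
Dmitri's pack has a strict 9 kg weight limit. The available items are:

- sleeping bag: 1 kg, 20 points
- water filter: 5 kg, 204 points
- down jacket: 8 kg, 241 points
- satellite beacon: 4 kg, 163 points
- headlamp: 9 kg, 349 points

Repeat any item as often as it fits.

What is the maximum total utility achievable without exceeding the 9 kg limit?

367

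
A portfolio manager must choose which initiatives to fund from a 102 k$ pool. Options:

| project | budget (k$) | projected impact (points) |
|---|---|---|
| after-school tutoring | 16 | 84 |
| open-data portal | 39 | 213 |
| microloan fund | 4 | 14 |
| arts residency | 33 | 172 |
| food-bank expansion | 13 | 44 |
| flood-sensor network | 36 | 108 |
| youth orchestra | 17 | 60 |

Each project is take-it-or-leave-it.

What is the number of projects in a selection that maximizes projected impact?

4

Optimal total is 513.
after-school tutoring + open-data portal + arts residency + food-bank expansion hits 513 at 101 k$.
Any selection reaching 513 contains exactly 4 projects.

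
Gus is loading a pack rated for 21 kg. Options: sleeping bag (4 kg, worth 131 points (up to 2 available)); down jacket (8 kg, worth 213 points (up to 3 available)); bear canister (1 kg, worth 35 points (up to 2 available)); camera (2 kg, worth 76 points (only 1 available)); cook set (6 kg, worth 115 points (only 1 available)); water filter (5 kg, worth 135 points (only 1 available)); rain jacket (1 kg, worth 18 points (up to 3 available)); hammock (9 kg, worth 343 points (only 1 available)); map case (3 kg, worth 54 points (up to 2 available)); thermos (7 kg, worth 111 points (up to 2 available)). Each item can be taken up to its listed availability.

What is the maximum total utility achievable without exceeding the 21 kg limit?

The ratio ordering already packs tightly: 2×sleeping bag + 2×bear canister + camera + hammock, 21 kg, 751.

751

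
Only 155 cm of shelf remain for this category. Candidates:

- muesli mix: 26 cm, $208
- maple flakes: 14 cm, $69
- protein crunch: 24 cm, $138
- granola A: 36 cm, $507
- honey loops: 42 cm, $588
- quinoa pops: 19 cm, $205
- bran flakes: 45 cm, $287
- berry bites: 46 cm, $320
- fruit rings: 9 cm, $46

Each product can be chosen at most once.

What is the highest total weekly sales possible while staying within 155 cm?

1666

Taking the top-ratio products first gives muesli mix + protein crunch + granola A + honey loops + quinoa pops for 1646 (147 cm).
Dropping muesli mix and protein crunch frees 50 cm; slotting in berry bites + fruit rings (55 cm) lifts the total to 1666 at 152 cm.
No other feasible combination exceeds 1666.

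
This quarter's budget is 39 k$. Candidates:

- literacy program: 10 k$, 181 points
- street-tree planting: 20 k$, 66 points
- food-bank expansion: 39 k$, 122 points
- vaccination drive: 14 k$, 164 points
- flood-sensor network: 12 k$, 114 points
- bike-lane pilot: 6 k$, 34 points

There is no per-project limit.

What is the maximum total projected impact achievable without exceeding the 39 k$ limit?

Ranking by ratio (projected impact/k$): literacy program 18.10, vaccination drive 11.71, flood-sensor network 9.50, bike-lane pilot 5.67.
The ratio ordering already packs tightly: 3×literacy program + bike-lane pilot, 36 k$, 577.

577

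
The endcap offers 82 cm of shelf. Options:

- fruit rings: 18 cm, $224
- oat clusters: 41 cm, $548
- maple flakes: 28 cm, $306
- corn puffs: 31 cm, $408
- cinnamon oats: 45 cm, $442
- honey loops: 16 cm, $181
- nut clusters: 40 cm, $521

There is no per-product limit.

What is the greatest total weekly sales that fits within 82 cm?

1096

Best packing: 2×oat clusters — 82 cm, 1096 total.
That's the maximum — no swap from here does better than 1096.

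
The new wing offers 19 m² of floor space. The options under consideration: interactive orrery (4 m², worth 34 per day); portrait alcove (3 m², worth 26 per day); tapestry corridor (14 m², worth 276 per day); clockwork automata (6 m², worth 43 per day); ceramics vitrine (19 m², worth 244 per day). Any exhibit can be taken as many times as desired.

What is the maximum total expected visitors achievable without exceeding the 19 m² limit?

310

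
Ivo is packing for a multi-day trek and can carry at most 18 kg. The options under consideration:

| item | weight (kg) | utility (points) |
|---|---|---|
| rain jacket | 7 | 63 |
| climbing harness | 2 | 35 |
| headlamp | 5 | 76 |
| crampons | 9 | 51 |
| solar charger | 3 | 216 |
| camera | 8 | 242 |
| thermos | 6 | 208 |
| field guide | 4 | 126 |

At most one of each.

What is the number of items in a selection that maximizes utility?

The maximum utility within 18 kg is 666.
One optimal bundle: solar charger + camera + thermos (17 kg).
All optima have 3 items.

3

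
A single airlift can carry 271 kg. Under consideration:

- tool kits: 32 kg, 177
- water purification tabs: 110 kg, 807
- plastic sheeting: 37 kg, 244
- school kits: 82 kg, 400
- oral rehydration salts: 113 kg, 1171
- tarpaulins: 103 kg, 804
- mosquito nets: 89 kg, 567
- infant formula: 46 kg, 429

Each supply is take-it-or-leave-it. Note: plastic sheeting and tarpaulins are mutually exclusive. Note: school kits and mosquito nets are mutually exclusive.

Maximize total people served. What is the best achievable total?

2407

Greedy by ratio would take oral rehydration salts + tarpaulins + infant formula: 262 kg used, total 2404.
Replace tarpaulins with water purification tabs: the trade gains 3 net, giving 2407 at 269 kg.
The closest alternative, oral rehydration salts + tarpaulins + infant formula, reaches only 2404.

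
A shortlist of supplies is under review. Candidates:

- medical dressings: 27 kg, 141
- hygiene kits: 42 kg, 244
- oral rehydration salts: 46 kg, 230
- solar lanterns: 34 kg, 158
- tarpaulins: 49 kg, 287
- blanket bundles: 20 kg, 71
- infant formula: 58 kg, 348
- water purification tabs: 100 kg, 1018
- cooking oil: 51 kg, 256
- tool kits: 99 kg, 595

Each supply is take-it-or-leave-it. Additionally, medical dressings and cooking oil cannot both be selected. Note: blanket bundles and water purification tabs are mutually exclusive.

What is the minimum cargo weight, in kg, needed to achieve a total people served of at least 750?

100

Need the lightest bundle worth ≥ 750.
water purification tabs reaches 1018 using 100 kg.
Any bundle with less than 100 kg falls short of 750.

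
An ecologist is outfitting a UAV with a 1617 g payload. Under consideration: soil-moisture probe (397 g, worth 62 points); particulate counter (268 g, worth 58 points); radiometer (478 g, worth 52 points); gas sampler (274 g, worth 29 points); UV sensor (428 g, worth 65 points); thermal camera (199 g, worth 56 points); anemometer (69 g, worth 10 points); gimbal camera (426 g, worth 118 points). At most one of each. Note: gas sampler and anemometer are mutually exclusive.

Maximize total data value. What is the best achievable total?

326

The ratio heuristic lands on soil-moisture probe + particulate counter + thermal camera + anemometer + gimbal camera (304) but leaves 258 g idle.
Dropping soil-moisture probe and anemometer frees 466 g; slotting in gas sampler + UV sensor (702 g) lifts the total to 326 at 1595 g.
That's the maximum — no feasible swap from here does better than 326.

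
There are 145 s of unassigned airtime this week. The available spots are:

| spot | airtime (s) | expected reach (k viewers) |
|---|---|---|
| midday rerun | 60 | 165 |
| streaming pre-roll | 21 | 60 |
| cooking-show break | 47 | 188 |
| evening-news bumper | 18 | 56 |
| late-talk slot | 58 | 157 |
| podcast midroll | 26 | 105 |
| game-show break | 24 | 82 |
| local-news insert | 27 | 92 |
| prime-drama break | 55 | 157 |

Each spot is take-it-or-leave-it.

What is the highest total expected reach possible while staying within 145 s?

527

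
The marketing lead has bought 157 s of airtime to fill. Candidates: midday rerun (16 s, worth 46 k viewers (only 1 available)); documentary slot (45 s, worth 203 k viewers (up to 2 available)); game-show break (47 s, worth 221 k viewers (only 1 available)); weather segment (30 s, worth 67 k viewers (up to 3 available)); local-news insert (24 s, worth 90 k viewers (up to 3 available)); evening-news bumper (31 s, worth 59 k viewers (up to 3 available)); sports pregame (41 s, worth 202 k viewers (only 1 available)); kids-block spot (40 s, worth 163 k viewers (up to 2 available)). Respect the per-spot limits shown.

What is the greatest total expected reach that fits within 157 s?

Documentary slot + game-show break + local-news insert + sports pregame uses 157 of the 157 s and totals 716.
That's the maximum — no swap from here does better than 716.

716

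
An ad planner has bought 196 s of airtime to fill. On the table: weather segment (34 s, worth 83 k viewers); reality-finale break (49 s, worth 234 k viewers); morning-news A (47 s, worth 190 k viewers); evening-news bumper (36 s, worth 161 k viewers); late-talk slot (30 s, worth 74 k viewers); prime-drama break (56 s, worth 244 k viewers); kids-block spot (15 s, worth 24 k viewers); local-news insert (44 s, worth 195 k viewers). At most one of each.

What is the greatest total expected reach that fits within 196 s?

863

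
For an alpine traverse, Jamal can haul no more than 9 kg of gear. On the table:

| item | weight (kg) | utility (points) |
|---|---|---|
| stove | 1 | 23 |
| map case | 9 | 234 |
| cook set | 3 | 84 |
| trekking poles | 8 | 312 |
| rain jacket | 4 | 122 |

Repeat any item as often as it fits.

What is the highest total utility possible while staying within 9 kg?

Density check — trekking poles 39.00, rain jacket 30.50, cook set 28.00, map case 26.00 are the best per kg.
Best packing: stove + trekking poles — 9 kg, 335 total.

335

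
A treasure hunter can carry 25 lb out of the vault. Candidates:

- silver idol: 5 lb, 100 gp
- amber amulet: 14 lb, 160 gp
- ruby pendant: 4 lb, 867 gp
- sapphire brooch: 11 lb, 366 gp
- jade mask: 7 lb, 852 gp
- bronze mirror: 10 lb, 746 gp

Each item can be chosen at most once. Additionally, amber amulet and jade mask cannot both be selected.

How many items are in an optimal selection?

The maximum value within 25 lb is 2465.
For example ruby pendant + jade mask + bronze mirror achieves it, using 21 lb.
Any selection reaching 2465 contains exactly 3 items.

3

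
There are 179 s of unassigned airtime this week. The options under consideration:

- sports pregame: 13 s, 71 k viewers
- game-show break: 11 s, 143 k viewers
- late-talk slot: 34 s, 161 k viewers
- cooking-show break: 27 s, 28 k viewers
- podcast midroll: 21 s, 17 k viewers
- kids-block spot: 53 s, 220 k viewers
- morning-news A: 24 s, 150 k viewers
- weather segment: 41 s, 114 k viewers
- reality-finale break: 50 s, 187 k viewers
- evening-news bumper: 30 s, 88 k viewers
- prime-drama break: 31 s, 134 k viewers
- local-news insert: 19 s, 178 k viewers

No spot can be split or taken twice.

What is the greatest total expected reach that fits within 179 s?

Taking the top-ratio spots first gives sports pregame + game-show break + late-talk slot + morning-news A + evening-news bumper + prime-drama break + local-news insert for 925 (162 s).
Dropping sports pregame and evening-news bumper frees 43 s; slotting in kids-block spot (53 s) lifts the total to 986 at 172 s.
Nothing else within 179 s beats 986.

986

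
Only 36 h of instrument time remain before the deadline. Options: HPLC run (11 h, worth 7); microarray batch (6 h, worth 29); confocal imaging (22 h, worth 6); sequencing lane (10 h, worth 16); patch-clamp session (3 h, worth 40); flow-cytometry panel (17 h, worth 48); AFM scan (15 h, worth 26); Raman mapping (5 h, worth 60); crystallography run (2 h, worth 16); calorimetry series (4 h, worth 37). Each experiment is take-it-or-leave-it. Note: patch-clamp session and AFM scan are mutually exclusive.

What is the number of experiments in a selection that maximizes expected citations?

Best achievable expected citations is 214.
For example microarray batch + patch-clamp session + flow-cytometry panel + Raman mapping + calorimetry series achieves it, using 35 h.
Any selection reaching 214 contains exactly 5 experiments.

5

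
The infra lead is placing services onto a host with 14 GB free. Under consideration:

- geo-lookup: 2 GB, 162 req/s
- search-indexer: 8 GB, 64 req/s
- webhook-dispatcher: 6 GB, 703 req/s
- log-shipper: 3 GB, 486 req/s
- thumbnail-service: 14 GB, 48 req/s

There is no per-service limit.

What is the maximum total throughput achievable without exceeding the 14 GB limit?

Taking geo-lookup + 4×log-shipper: 14 GB used, 2106 in throughput.
Every other selection either busts 14 GB or fails to beat 2106.

2106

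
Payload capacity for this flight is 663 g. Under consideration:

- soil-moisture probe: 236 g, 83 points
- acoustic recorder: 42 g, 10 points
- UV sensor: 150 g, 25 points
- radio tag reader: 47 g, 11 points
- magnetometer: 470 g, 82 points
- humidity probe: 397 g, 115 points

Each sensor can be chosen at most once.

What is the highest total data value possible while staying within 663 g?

Taking soil-moisture probe + humidity probe: 633 g used, 198 in data value.

198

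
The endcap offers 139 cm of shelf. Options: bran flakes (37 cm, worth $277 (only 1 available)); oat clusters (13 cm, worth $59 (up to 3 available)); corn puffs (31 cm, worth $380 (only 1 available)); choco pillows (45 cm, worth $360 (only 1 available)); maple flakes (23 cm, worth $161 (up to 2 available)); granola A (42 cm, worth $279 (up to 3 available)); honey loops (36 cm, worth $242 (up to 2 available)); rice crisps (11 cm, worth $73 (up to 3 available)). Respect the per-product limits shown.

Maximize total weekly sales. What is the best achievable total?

1178

Density check — corn puffs 12.26, choco pillows 8.00, bran flakes 7.49, maple flakes 7.00 are the best per cm.
Best packing: bran flakes + corn puffs + choco pillows + maple flakes — 136 cm, 1178 total.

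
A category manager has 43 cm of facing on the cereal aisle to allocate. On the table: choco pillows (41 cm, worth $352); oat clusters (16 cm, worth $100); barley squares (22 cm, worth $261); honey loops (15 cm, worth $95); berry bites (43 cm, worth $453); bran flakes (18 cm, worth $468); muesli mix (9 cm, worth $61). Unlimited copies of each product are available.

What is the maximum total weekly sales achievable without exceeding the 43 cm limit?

936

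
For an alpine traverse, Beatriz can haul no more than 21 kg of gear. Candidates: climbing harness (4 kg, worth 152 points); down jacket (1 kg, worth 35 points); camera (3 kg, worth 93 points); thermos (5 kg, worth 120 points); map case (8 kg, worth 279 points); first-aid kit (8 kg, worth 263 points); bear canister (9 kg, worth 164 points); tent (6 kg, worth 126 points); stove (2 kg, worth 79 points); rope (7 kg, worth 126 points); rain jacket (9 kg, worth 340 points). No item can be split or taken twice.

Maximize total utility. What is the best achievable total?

Greedy by ratio would take climbing harness + down jacket + camera + stove + rain jacket: 19 kg used, total 699.
The 6 kg tied up in down jacket and camera and stove is better spent on map case — total rises to 771 (21 kg).
Runner-up climbing harness + first-aid kit + rain jacket tops out at 755.

771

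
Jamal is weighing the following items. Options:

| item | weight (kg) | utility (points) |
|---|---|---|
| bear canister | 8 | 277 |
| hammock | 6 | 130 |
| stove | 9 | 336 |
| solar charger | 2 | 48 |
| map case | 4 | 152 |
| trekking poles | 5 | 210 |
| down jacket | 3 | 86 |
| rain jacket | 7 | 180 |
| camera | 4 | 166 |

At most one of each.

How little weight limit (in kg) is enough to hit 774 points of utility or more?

Minimise kg subject to total utility ≥ 774.
stove + map case + trekking poles + down jacket: 784 utility at 21 kg.
Below 21 kg the best achievable stays under 774.

21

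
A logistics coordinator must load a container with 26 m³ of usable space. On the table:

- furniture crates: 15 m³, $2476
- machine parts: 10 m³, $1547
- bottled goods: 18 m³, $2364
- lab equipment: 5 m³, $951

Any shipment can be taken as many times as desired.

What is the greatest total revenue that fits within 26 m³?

Taking 5×lab equipment: 25 m³ used, 4755 in revenue.
Nothing else within 26 m³ beats 4755.

4755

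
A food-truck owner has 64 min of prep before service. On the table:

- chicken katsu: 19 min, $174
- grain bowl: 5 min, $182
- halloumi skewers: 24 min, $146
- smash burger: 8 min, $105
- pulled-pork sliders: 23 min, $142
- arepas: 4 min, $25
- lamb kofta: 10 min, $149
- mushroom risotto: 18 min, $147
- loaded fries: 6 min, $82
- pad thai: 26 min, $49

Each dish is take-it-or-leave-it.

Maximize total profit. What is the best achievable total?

782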